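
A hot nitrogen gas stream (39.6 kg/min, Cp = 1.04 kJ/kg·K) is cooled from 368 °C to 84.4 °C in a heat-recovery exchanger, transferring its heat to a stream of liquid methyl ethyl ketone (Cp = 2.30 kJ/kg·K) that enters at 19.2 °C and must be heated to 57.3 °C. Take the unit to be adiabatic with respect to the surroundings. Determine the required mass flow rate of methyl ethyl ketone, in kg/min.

ṁ_c = 133 kg/min

Heat released by hot stream: Q = 39.6 × 1.04 × (368 − 84.4) = 11680 kJ/min
Energy balance on cold side (adiabatic exchanger): Q = ṁ_c·Cp_c·(T_c,out − T_c,in)
ṁ_c = 11680 / [2.30 × (57.3 − 19.2)] = 133.29 kg/min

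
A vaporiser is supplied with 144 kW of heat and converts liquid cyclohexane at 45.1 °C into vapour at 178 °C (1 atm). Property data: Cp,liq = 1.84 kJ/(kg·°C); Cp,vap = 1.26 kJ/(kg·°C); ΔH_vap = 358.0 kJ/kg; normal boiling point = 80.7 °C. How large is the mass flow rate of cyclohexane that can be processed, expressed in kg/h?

Δh = 1.84×(80.7−45.1) + 358.0 + 1.26×(178−80.7) = 546.1 kJ/kg
Q = 144 kW = 144 kJ/s = 518400 kJ/h
ṁ = Q/Δh = 518400 / 546.1 = 949.27 kg/h

ṁ = 949 kg/h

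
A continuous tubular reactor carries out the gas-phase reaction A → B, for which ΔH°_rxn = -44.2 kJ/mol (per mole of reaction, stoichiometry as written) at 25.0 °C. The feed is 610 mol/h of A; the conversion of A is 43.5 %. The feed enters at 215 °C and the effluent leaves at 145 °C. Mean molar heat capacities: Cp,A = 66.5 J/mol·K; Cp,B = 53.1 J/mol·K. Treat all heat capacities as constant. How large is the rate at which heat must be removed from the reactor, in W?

Extent of reaction ξ = 0.435 × 610 = 265.35 mol/h
Reaction term: ξ·ΔH°_rxn = 265.35 × -44.2 = -11728 kJ/h
Sensible, feed 215→25 °C: -7707.4 kJ/h
Outlet flows (mol/h): A 344.65, B 265.35
Sensible, products 25→145 °C: 4441.1 kJ/h
Q = ΔH = -14995 kJ/h = -4.1652 kW
Heat removed = 4165.2 W

Q_out = 4170 W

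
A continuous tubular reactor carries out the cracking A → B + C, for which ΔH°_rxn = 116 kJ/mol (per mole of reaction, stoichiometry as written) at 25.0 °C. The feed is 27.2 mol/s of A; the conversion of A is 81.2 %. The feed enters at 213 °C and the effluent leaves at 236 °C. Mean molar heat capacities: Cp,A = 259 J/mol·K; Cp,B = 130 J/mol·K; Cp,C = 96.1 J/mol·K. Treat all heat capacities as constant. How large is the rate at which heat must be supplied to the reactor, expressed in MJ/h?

Q_in = 9250 MJ/h

Extent of reaction ξ = 0.812 × 27.2 = 22.086 mol/s
Reaction term: ξ·ΔH°_rxn = 22.086 × 116 = 2562 kJ/s
Sensible, feed 213→25 °C: -1324.4 kJ/s
Outlet flows (mol/s): A 5.1136, B 22.086, C 22.086
Sensible, products 25→236 °C: 1333.1 kJ/s
Q = ΔH = 2570.7 kJ/s = 2570.7 kW
Heat supplied = 9254.6 MJ/h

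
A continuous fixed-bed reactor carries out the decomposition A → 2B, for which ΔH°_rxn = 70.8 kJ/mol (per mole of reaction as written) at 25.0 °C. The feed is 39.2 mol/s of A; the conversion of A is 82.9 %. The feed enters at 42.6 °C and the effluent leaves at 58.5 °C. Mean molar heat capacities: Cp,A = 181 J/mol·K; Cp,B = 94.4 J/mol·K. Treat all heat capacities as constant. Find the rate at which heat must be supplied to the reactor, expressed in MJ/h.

Q_in = 8720 MJ/h

Extent of reaction ξ = 0.829 × 39.2 = 32.497 mol/s
Reaction term: ξ·ΔH°_rxn = 32.497 × 70.8 = 2300.8 kJ/s
Sensible, feed 42.6→25 °C: -124.88 kJ/s
Outlet flows (mol/s): A 6.7032, B 64.994
Sensible, products 25→58.5 °C: 246.18 kJ/s
Q = ΔH = 2422.1 kJ/s = 2422.1 kW
Heat supplied = 8719.5 MJ/h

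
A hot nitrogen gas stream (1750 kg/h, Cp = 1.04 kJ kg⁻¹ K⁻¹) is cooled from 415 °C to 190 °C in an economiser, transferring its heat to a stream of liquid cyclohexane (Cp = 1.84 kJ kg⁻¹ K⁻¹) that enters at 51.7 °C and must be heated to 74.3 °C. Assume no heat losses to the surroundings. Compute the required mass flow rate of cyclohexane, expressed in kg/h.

ṁ_c = 9850 kg/h

Heat released by hot stream: Q = 1750 × 1.04 × (415 − 190) = 409500 kJ/h
Energy balance on cold side (adiabatic exchanger): Q = ṁ_c·Cp_c·(T_c,out − T_c,in)
ṁ_c = 409500 / [1.84 × (74.3 − 51.7)] = 9847.5 kg/h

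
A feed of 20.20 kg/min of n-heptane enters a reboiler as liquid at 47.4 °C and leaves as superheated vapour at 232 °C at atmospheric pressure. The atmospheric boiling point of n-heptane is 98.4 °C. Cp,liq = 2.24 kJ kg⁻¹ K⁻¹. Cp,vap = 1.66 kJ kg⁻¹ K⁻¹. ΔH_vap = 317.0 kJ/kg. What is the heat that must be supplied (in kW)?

Q = 220 kW

liquid 47.4→98.4 °C: 114.24 kJ/kg
vaporisation at 98.4 °C: 317 kJ/kg
vapour 98.4→232 °C: 221.78 kJ/kg
Δh = 114.24 + 317 + 221.78 = 653.02 kJ/kg
Q = ṁ·Δh = 20.20 kg/min × 653.02 kJ/kg = 13191 kJ/min
|Q| = 219.85 kW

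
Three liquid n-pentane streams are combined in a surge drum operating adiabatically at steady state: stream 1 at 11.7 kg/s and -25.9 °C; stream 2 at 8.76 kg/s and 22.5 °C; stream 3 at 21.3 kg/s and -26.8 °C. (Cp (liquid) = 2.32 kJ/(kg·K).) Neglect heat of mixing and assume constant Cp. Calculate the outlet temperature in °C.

T_out = -16.2 °C

Energy balance with Q = 0: Σ ṁᵢCp,ᵢ(T_out − Tᵢ) = 0
T_out = Σ ṁᵢCp,ᵢTᵢ / Σ ṁᵢCp,ᵢ
      = -1570.1 / 96.883 = -16.206 °C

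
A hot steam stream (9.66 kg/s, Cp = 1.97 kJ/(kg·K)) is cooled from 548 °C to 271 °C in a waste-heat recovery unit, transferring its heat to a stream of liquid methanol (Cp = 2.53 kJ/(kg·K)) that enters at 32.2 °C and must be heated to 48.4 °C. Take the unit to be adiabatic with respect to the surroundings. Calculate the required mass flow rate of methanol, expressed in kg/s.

ṁ_c = 129 kg/s

Heat released by hot stream: Q = 9.66 × 1.97 × (548 − 271) = 5271.4 kJ/s
Energy balance on cold side (adiabatic exchanger): Q = ṁ_c·Cp_c·(T_c,out − T_c,in)
ṁ_c = 5271.4 / [2.53 × (48.4 − 32.2)] = 128.61 kg/s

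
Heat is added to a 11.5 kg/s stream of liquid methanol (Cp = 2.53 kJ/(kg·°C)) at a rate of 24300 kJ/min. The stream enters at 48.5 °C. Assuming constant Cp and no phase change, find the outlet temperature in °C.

Q = 24300 kJ/min = 405 kJ/s
ΔT = Q/(ṁ·Cp) = 405/(11.5×2.53) = 13.92 K
T_out = 48.5 + 13.92 = 62.42 °C

T_out = 62.4 °C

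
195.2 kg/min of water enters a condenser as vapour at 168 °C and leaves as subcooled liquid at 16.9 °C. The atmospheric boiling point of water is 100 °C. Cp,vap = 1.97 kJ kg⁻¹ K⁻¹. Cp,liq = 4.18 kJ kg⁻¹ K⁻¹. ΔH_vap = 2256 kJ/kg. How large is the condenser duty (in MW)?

vapour 168→100 °C: -133.96 kJ/kg
condensation at 100 °C: -2256 kJ/kg
liquid 100→16.9 °C: -347.36 kJ/kg
Δh = -133.96 + -2256 + -347.36 = -2737.3 kJ/kg
Q = ṁ·Δh = 195.2 kg/min × -2737.3 kJ/kg = -534320 kJ/min
|Q| = 8905.4 kW = 8.9054 MW

Q_c = 8.91 MW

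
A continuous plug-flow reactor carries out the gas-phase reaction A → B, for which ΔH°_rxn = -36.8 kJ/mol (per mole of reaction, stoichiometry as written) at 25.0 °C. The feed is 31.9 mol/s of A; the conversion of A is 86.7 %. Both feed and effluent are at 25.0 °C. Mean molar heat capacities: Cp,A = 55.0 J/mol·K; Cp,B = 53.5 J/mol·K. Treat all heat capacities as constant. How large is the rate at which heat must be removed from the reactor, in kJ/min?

Q_out = 61100 kJ/min

Extent of reaction ξ = 0.867 × 31.9 = 27.657 mol/s
Reaction term: ξ·ΔH°_rxn = 27.657 × -36.8 = -1017.8 kJ/s
Q = ΔH = -1017.8 kJ/s = -1017.8 kW
Heat removed = 61067 kJ/min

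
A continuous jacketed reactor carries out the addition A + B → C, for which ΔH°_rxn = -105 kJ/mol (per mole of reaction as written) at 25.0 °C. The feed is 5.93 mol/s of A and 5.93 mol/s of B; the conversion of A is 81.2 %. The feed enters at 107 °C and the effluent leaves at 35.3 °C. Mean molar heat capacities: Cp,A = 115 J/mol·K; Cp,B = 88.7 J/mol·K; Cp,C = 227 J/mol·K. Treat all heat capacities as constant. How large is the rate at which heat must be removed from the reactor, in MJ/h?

Extent of reaction ξ = 0.812 × 5.93 = 4.8152 mol/s
Reaction term: ξ·ΔH°_rxn = 4.8152 × -105 = -505.59 kJ/s
Sensible, feed 107→25 °C: -99.051 kJ/s
Outlet flows (mol/s): A 1.1148, B 1.1148, C 4.8152
Sensible, products 25→35.3 °C: 13.597 kJ/s
Q = ΔH = -591.05 kJ/s = -591.05 kW
Heat removed = 2127.8 MJ/h

Q_out = 2130 MJ/h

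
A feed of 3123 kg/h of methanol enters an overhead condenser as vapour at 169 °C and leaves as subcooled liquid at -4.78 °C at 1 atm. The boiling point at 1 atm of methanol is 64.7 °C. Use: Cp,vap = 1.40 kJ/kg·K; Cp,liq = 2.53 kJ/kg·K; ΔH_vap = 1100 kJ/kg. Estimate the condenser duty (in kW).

vapour 169→64.7 °C: -146.02 kJ/kg
condensation at 64.7 °C: -1100 kJ/kg
liquid 64.7→-4.78 °C: -175.78 kJ/kg
Δh = -146.02 + -1100 + -175.78 = -1421.8 kJ/kg
Q = ṁ·Δh = 3123 kg/h × -1421.8 kJ/kg = -4.4403e+06 kJ/h
|Q| = 1233.4 kW

Q_c = 1230 kW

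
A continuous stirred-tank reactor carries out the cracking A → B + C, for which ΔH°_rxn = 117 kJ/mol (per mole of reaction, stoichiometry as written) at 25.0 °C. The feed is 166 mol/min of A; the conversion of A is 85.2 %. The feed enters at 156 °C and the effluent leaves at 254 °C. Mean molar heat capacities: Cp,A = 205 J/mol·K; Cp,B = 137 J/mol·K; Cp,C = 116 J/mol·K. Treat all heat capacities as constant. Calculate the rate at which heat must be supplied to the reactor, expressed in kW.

Q_in = 357 kW

Extent of reaction ξ = 0.852 × 166 = 141.43 mol/min
Reaction term: ξ·ΔH°_rxn = 141.43 × 117 = 16548 kJ/min
Sensible, feed 156→25 °C: -4457.9 kJ/min
Outlet flows (mol/min): A 24.568, B 141.43, C 141.43
Sensible, products 25→254 °C: 9347.5 kJ/min
Q = ΔH = 21437 kJ/min = 357.29 kW
Heat supplied = 357.29 kW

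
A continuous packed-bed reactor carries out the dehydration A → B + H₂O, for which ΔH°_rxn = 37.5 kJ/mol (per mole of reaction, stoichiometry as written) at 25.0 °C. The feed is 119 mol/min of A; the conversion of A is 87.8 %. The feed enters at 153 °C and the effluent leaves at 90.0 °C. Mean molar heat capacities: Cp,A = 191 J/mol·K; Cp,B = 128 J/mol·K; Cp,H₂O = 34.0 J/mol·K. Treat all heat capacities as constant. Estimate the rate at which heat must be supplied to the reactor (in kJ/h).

Extent of reaction ξ = 0.878 × 119 = 104.48 mol/min
Reaction term: ξ·ΔH°_rxn = 104.48 × 37.5 = 3918.1 kJ/min
Sensible, feed 153→25 °C: -2909.3 kJ/min
Outlet flows (mol/min): A 14.518, B 104.48, H₂O 104.48
Sensible, products 25→90.0 °C: 1280.4 kJ/min
Q = ΔH = 2289.2 kJ/min = 38.153 kW
Heat supplied = 137350 kJ/h

Q_in = 137000 kJ/h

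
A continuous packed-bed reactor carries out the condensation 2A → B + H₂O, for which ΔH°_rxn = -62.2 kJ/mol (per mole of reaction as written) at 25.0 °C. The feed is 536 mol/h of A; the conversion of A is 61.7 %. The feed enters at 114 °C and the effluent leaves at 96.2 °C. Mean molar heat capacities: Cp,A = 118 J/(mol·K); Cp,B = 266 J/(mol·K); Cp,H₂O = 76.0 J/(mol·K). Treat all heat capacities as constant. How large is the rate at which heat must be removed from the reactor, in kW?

Extent of reaction ξ = 0.617 × 536 / 2 = 165.36 mol/h
Reaction term: ξ·ΔH°_rxn = 165.36 × -62.2 = -10285 kJ/h
Sensible, feed 114→25 °C: -5629.1 kJ/h
Outlet flows (mol/h): A 205.29, B 165.36, H₂O 165.36
Sensible, products 25→96.2 °C: 5751.2 kJ/h
Q = ΔH = -10163 kJ/h = -2.8231 kW
Heat removed = 2.8231 kW

Q_out = 2.82 kW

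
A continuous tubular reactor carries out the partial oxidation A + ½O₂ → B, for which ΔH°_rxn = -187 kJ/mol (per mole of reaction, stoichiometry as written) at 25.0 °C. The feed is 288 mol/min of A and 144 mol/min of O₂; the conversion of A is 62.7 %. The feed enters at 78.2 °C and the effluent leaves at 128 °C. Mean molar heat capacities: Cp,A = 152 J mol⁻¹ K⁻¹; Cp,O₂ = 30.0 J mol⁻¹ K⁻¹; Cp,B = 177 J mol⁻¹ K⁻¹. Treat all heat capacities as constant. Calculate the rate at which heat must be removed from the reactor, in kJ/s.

Q_out = 520 kJ/s

Extent of reaction ξ = 0.627 × 288 = 180.58 mol/min
Reaction term: ξ·ΔH°_rxn = 180.58 × -187 = -33768 kJ/min
Sensible, feed 78.2→25 °C: -2558.7 kJ/min
Outlet flows (mol/min): A 107.42, O₂ 53.712, B 180.58
Sensible, products 25→128 °C: 5139.9 kJ/min
Q = ΔH = -31187 kJ/min = -519.78 kW
Heat removed = 519.78 kJ/s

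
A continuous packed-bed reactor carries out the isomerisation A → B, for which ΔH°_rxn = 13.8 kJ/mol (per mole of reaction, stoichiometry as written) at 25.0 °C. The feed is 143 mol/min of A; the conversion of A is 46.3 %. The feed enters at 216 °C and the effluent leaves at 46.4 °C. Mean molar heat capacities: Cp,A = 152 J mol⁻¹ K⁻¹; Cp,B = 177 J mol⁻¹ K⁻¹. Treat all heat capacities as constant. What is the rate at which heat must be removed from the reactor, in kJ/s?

Q_out = 45.6 kJ/s

Extent of reaction ξ = 0.463 × 143 = 66.209 mol/min
Reaction term: ξ·ΔH°_rxn = 66.209 × 13.8 = 913.68 kJ/min
Sensible, feed 216→25 °C: -4151.6 kJ/min
Outlet flows (mol/min): A 76.791, B 66.209
Sensible, products 25→46.4 °C: 500.57 kJ/min
Q = ΔH = -2737.3 kJ/min = -45.622 kW
Heat removed = 45.622 kJ/s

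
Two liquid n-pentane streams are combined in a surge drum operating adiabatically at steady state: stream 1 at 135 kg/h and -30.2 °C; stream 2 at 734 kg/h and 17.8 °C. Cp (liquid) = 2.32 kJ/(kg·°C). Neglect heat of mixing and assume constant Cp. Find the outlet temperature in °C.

Adiabatic, steady state ⇒ Σ ṁᵢCp,ᵢ(T_out − Tᵢ) = 0
T_out = Σ ṁᵢCp,ᵢTᵢ / Σ ṁᵢCp,ᵢ
      = 20853 / 2016.1 = 10.343 °C

T_out = 10.3 °C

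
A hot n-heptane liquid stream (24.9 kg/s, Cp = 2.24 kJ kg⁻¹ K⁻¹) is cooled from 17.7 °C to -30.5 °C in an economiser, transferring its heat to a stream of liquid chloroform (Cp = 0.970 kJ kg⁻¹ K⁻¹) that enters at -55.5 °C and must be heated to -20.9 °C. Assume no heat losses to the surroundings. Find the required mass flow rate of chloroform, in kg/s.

ṁ_c = 80.1 kg/s

Heat released by hot stream: Q = 24.9 × 2.24 × (17.7 − -30.5) = 2688.4 kJ/s
Energy balance on cold side (adiabatic exchanger): Q = ṁ_c·Cp_c·(T_c,out − T_c,in)
ṁ_c = 2688.4 / [0.970 × (-20.9 − -55.5)] = 80.103 kg/s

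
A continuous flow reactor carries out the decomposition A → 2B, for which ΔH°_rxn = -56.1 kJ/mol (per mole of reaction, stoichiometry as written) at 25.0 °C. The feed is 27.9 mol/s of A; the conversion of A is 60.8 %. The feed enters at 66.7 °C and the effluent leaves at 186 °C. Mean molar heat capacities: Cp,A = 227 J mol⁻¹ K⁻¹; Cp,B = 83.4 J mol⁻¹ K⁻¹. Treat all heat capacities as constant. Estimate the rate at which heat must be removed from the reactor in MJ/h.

Q_out = 1300 MJ/h

Extent of reaction ξ = 0.608 × 27.9 = 16.963 mol/s
Reaction term: ξ·ΔH°_rxn = 16.963 × -56.1 = -951.64 kJ/s
Sensible, feed 66.7→25 °C: -264.1 kJ/s
Outlet flows (mol/s): A 10.937, B 33.926
Sensible, products 25→186 °C: 855.25 kJ/s
Q = ΔH = -360.48 kJ/s = -360.48 kW
Heat removed = 1297.7 MJ/h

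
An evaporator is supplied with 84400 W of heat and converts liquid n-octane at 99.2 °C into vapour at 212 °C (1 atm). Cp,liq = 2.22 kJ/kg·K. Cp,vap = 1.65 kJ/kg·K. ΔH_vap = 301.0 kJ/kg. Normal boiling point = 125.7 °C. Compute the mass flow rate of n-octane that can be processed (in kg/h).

Δh = 2.22×(125.7−99.2) + 301.0 + 1.65×(212−125.7) = 502.22 kJ/kg
Q = 84400 W = 84.4 kJ/s = 303840 kJ/h
ṁ = Q/Δh = 303840 / 502.22 = 604.99 kg/h

ṁ = 605 kg/h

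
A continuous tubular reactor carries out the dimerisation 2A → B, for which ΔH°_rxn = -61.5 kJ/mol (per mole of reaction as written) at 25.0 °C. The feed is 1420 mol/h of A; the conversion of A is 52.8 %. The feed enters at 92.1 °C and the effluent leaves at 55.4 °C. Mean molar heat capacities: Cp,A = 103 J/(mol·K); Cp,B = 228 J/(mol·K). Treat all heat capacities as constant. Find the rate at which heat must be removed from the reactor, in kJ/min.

Q_out = 470 kJ/min

Extent of reaction ξ = 0.528 × 1420 / 2 = 374.88 mol/h
Reaction term: ξ·ΔH°_rxn = 374.88 × -61.5 = -23055 kJ/h
Sensible, feed 92.1→25 °C: -9814 kJ/h
Outlet flows (mol/h): A 670.24, B 374.88
Sensible, products 25→55.4 °C: 4697 kJ/h
Q = ΔH = -28172 kJ/h = -7.8256 kW
Heat removed = 469.54 kJ/min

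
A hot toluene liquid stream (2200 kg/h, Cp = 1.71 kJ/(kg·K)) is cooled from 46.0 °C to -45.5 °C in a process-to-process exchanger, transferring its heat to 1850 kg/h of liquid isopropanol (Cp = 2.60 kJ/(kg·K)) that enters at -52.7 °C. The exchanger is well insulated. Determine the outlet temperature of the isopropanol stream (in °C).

T_c,out = 18.9 °C

Heat released by hot stream: Q = 2200 × 1.71 × (46.0 − -45.5) = 344220 kJ/h
Energy balance on cold side (adiabatic exchanger): Q = ṁ_c·Cp_c·(T_c,out − T_c,in)
T_c,out = -52.7 + 344220/(1850 × 2.60) = 18.864 °C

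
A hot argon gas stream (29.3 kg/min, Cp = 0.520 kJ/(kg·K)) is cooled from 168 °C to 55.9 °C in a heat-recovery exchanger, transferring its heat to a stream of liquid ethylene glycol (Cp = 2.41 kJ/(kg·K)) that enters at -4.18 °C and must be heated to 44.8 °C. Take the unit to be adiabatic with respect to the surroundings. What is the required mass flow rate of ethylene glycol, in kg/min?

ṁ_c = 14.5 kg/min

Heat released by hot stream: Q = 29.3 × 0.520 × (168 − 55.9) = 1708 kJ/min
Energy balance on cold side (adiabatic exchanger): Q = ṁ_c·Cp_c·(T_c,out − T_c,in)
ṁ_c = 1708 / [2.41 × (44.8 − -4.18)] = 14.469 kg/min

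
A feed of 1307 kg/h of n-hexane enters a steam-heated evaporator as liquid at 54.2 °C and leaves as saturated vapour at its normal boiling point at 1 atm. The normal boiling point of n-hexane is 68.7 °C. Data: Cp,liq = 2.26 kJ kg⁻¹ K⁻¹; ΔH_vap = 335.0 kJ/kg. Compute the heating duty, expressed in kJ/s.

Q = 134 kJ/s

liquid 54.2→68.7 °C: 32.77 kJ/kg
vaporisation at 68.7 °C: 335 kJ/kg
Δh = 32.77 + 335 = 367.77 kJ/kg
Q = ṁ·Δh = 1307 kg/h × 367.77 kJ/kg = 480680 kJ/h
|Q| = 133.52 kW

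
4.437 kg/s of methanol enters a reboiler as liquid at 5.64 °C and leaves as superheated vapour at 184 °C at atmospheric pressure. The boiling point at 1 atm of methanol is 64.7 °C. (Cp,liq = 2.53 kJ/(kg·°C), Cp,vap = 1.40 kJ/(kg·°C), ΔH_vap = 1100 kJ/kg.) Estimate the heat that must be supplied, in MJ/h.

liquid 5.64→64.7 °C: 149.42 kJ/kg
vaporisation at 64.7 °C: 1100 kJ/kg
vapour 64.7→184 °C: 167.02 kJ/kg
Δh = 149.42 + 1100 + 167.02 = 1416.4 kJ/kg
Q = ṁ·Δh = 4.437 kg/s × 1416.4 kJ/kg = 6284.8 kJ/s
|Q| = 6284.8 kW = 22625 MJ/h

Q = 22600 MJ/h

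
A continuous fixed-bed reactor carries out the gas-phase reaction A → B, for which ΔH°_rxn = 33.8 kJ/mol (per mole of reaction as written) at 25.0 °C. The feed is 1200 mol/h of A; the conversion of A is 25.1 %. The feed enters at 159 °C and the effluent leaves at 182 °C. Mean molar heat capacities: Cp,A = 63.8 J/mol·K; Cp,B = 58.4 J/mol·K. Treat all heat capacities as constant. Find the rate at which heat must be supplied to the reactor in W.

Extent of reaction ξ = 0.251 × 1200 = 301.2 mol/h
Reaction term: ξ·ΔH°_rxn = 301.2 × 33.8 = 10181 kJ/h
Sensible, feed 159→25 °C: -10259 kJ/h
Outlet flows (mol/h): A 898.8, B 301.2
Sensible, products 25→182 °C: 11765 kJ/h
Q = ΔH = 11686 kJ/h = 3.2461 kW
Heat supplied = 3246.1 W

Q_in = 3250 W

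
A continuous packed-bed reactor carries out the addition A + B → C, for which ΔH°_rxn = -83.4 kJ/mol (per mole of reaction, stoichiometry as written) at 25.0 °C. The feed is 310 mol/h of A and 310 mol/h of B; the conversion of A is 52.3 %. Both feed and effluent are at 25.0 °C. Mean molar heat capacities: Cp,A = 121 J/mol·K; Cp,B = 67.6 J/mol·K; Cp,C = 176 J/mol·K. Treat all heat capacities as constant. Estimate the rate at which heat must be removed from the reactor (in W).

Extent of reaction ξ = 0.523 × 310 = 162.13 mol/h
Reaction term: ξ·ΔH°_rxn = 162.13 × -83.4 = -13522 kJ/h
Q = ΔH = -13522 kJ/h = -3.756 kW
Heat removed = 3756 W

Q_out = 3760 W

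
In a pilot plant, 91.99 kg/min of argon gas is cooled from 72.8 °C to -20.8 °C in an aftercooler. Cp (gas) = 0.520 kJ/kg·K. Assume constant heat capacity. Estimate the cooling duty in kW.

Q = ṁ·Cp·ΔT = 91.99 × 0.520 × (-20.8 − 72.8) = -4477.3 kJ/min
Converting: 4477.3 / 60 s = 74.622 kW

Q_c = 74.6 kW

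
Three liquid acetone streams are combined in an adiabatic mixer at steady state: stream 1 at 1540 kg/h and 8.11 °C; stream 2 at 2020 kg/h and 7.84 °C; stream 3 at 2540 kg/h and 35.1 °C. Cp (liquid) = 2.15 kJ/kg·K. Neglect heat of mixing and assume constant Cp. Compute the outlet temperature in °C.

T_out = 19.3 °C

Adiabatic, steady state ⇒ Σ ṁᵢCp,ᵢ(T_out − Tᵢ) = 0
Σ ṁᵢCp,ᵢTᵢ = 1540×2.15×8.11 + 2020×2.15×7.84 + 2540×2.15×35.1 = 252580
Σ ṁᵢCp,ᵢ = 1540×2.15 + 2020×2.15 + 2540×2.15 = 13115
T_out = 252580 / 13115 = 19.259 °C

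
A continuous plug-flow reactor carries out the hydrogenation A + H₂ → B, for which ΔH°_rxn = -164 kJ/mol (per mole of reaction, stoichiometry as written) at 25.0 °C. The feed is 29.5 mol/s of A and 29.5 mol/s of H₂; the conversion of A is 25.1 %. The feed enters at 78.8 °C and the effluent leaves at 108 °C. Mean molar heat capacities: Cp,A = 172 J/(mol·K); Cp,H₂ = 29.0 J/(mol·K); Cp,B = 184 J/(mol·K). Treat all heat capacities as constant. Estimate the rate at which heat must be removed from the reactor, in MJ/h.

Q_out = 3790 MJ/h

Extent of reaction ξ = 0.251 × 29.5 = 7.4045 mol/s
Reaction term: ξ·ΔH°_rxn = 7.4045 × -164 = -1214.3 kJ/s
Sensible, feed 78.8→25 °C: -319.01 kJ/s
Outlet flows (mol/s): A 22.096, H₂ 22.096, B 7.4045
Sensible, products 25→108 °C: 481.7 kJ/s
Q = ΔH = -1051.6 kJ/s = -1051.6 kW
Heat removed = 3785.9 MJ/h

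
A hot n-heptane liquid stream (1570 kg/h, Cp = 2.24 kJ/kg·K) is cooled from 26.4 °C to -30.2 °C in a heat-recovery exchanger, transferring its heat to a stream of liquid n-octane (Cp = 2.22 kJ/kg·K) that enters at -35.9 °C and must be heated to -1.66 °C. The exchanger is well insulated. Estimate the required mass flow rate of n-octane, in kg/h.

ṁ_c = 2620 kg/h

Heat released by hot stream: Q = 1570 × 2.24 × (26.4 − -30.2) = 199050 kJ/h
Energy balance on cold side (adiabatic exchanger): Q = ṁ_c·Cp_c·(T_c,out − T_c,in)
ṁ_c = 199050 / [2.22 × (-1.66 − -35.9)] = 2618.6 kg/h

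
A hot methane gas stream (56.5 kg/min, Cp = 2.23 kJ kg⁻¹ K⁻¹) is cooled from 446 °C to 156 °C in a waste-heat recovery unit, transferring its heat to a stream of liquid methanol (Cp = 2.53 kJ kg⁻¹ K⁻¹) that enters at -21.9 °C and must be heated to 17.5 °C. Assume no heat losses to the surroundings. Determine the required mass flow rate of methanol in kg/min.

Heat released by hot stream: Q = 56.5 × 2.23 × (446 − 156) = 36539 kJ/min
Energy balance on cold side (adiabatic exchanger): Q = ṁ_c·Cp_c·(T_c,out − T_c,in)
ṁ_c = 36539 / [2.53 × (17.5 − -21.9)] = 366.55 kg/min

ṁ_c = 367 kg/min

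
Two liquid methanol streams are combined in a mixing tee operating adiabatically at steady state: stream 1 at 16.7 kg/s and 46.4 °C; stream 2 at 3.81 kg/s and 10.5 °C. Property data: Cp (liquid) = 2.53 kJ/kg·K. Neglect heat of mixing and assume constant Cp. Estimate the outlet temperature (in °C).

No heat crosses the boundary, so H_out = H_in.
Σ ṁᵢCp,ᵢTᵢ = 16.7×2.53×46.4 + 3.81×2.53×10.5 = 2061.7
Σ ṁᵢCp,ᵢ = 16.7×2.53 + 3.81×2.53 = 51.89
T_out = 2061.7 / 51.89 = 39.731 °C

T_out = 39.7 °C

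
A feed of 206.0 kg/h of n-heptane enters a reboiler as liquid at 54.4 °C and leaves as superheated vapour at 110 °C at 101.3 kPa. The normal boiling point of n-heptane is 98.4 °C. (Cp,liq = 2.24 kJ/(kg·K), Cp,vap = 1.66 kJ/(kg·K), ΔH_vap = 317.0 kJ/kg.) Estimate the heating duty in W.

liquid 54.4→98.4 °C: 98.56 kJ/kg
vaporisation at 98.4 °C: 317 kJ/kg
vapour 98.4→110 °C: 19.256 kJ/kg
Δh = 98.56 + 317 + 19.256 = 434.82 kJ/kg
Q = ṁ·Δh = 206.0 kg/h × 434.82 kJ/kg = 89572 kJ/h
|Q| = 24.881 kW = 24881 W

Q = 24900 W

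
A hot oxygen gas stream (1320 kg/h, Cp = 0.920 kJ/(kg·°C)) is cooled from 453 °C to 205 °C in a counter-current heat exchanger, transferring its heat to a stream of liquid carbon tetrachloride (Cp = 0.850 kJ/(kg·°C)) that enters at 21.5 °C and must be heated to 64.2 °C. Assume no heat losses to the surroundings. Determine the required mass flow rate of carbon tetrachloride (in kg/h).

Heat released by hot stream: Q = 1320 × 0.920 × (453 − 205) = 301170 kJ/h
Energy balance on cold side (adiabatic exchanger): Q = ṁ_c·Cp_c·(T_c,out − T_c,in)
ṁ_c = 301170 / [0.850 × (64.2 − 21.5)] = 8297.9 kg/h

ṁ_c = 8300 kg/h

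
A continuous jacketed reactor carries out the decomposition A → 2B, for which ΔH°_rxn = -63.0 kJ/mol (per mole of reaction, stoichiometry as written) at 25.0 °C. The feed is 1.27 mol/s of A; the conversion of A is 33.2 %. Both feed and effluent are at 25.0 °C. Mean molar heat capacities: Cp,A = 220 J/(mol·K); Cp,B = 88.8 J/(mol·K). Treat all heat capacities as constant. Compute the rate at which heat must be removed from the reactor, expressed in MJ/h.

Extent of reaction ξ = 0.332 × 1.27 = 0.42164 mol/s
Reaction term: ξ·ΔH°_rxn = 0.42164 × -63.0 = -26.563 kJ/s
Q = ΔH = -26.563 kJ/s = -26.563 kW
Heat removed = 95.628 MJ/h

Q_out = 95.6 MJ/h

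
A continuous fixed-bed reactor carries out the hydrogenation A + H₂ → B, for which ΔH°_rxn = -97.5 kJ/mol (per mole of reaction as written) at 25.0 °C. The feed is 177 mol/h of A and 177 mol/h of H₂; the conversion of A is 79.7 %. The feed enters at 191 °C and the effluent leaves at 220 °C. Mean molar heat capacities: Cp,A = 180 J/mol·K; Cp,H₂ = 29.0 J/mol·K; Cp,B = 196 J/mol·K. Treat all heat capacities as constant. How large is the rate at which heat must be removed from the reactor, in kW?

Q_out = 3.62 kW

Extent of reaction ξ = 0.797 × 177 = 141.07 mol/h
Reaction term: ξ·ΔH°_rxn = 141.07 × -97.5 = -13754 kJ/h
Sensible, feed 191→25 °C: -6140.8 kJ/h
Outlet flows (mol/h): A 35.931, H₂ 35.931, B 141.07
Sensible, products 25→220 °C: 6856 kJ/h
Q = ΔH = -13039 kJ/h = -3.622 kW
Heat removed = 3.622 kW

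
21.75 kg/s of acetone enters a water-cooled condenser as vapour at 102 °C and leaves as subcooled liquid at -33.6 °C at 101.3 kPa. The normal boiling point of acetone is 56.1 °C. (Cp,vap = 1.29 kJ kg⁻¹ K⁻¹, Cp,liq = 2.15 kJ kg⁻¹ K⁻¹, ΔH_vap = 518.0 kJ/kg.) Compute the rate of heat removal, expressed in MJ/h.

vapour 102→56.1 °C: -59.211 kJ/kg
condensation at 56.1 °C: -518 kJ/kg
liquid 56.1→-33.6 °C: -192.85 kJ/kg
Δh = -59.211 + -518 + -192.85 = -770.07 kJ/kg
Q = ṁ·Δh = 21.75 kg/s × -770.07 kJ/kg = -16749 kJ/s
|Q| = 16749 kW = 60296 MJ/h

Q_c = 60300 MJ/h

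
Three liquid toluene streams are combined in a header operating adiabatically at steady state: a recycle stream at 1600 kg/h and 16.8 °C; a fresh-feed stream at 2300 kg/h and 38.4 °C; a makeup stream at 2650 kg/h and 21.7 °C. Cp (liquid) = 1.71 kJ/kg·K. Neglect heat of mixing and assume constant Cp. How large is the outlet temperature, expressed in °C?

T_out = 26.4 °C

Adiabatic, steady state ⇒ Σ ṁᵢCp,ᵢ(T_out − Tᵢ) = 0
Σ ṁᵢCp,ᵢTᵢ = 1600×1.71×16.8 + 2300×1.71×38.4 + 2650×1.71×21.7 = 295330
Σ ṁᵢCp,ᵢ = 1600×1.71 + 2300×1.71 + 2650×1.71 = 11200
T_out = 295330 / 11200 = 26.367 °C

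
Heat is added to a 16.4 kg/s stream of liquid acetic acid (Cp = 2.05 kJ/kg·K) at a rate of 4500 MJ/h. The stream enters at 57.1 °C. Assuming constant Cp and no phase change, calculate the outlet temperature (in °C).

T_out = 94.3 °C

Q = 4500 MJ/h = 1250 kJ/s
ΔT = Q/(ṁ·Cp) = 1250/(16.4×2.05) = 37.18 K
T_out = 57.1 + 37.18 = 94.28 °C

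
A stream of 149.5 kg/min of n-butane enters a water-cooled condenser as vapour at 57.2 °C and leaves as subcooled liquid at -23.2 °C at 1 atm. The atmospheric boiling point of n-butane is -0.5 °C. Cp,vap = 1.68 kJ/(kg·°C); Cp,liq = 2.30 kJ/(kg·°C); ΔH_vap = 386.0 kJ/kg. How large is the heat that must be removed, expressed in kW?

Q_c = 1330 kW

vapour 57.2→-0.5 °C: -96.936 kJ/kg
condensation at -0.5 °C: -386 kJ/kg
liquid -0.5→-23.2 °C: -52.21 kJ/kg
Δh = -96.936 + -386 + -52.21 = -535.15 kJ/kg
Q = ṁ·Δh = 149.5 kg/min × -535.15 kJ/kg = -80004 kJ/min
|Q| = 1333.4 kW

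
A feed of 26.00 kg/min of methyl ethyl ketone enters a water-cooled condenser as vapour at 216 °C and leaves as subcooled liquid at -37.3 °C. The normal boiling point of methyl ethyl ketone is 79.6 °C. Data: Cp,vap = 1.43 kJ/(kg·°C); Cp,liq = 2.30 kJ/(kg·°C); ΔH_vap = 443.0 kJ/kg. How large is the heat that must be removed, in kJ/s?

vapour 216→79.6 °C: -195.05 kJ/kg
condensation at 79.6 °C: -443 kJ/kg
liquid 79.6→-37.3 °C: -268.87 kJ/kg
Δh = -195.05 + -443 + -268.87 = -906.92 kJ/kg
Q = ṁ·Δh = 26.00 kg/min × -906.92 kJ/kg = -23580 kJ/min
|Q| = 393 kW

Q_c = 393 kJ/s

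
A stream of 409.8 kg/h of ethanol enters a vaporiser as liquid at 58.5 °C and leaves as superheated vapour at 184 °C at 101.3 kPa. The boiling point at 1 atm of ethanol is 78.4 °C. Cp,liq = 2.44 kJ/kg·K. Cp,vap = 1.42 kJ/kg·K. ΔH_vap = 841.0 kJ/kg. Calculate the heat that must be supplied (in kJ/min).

liquid 58.5→78.4 °C: 48.556 kJ/kg
vaporisation at 78.4 °C: 841 kJ/kg
vapour 78.4→184 °C: 149.95 kJ/kg
Δh = 48.556 + 841 + 149.95 = 1039.5 kJ/kg
Q = ṁ·Δh = 409.8 kg/h × 1039.5 kJ/kg = 425990 kJ/h
|Q| = 118.33 kW = 7099.8 kJ/min

Q = 7100 kJ/min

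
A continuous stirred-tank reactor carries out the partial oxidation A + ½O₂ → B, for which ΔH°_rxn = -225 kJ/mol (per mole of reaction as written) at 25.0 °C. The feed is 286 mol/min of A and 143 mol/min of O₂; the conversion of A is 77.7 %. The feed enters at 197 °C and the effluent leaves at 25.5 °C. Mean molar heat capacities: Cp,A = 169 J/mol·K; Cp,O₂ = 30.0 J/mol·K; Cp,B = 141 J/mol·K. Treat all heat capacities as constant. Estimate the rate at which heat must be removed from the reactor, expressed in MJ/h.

Extent of reaction ξ = 0.777 × 286 = 222.22 mol/min
Reaction term: ξ·ΔH°_rxn = 222.22 × -225 = -50000 kJ/min
Sensible, feed 197→25 °C: -9051.3 kJ/min
Outlet flows (mol/min): A 63.778, O₂ 31.889, B 222.22
Sensible, products 25→25.5 °C: 21.534 kJ/min
Q = ΔH = -59030 kJ/min = -983.83 kW
Heat removed = 3541.8 MJ/h

Q_out = 3540 MJ/h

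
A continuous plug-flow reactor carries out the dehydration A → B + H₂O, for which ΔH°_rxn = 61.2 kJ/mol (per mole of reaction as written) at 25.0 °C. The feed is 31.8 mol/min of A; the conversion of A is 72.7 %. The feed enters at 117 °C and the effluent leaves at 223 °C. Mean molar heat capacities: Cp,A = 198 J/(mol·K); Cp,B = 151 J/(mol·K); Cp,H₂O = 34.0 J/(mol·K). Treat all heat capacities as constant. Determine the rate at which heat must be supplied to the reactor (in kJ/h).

Extent of reaction ξ = 0.727 × 31.8 = 23.119 mol/min
Reaction term: ξ·ΔH°_rxn = 23.119 × 61.2 = 1414.9 kJ/min
Sensible, feed 117→25 °C: -579.27 kJ/min
Outlet flows (mol/min): A 8.6814, B 23.119, H₂O 23.119
Sensible, products 25→223 °C: 1187.2 kJ/min
Q = ΔH = 2022.8 kJ/min = 33.713 kW
Heat supplied = 121370 kJ/h

Q_in = 121000 kJ/h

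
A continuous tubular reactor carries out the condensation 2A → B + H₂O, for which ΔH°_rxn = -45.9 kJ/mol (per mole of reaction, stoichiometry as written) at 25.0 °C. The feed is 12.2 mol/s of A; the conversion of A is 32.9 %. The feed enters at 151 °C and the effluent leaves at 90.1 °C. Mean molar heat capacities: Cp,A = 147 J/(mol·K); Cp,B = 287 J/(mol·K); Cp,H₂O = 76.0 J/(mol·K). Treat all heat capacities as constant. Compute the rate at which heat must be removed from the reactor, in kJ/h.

Q_out = 692000 kJ/h

Extent of reaction ξ = 0.329 × 12.2 / 2 = 2.0069 mol/s
Reaction term: ξ·ΔH°_rxn = 2.0069 × -45.9 = -92.117 kJ/s
Sensible, feed 151→25 °C: -225.97 kJ/s
Outlet flows (mol/s): A 8.1862, B 2.0069, H₂O 2.0069
Sensible, products 25→90.1 °C: 125.77 kJ/s
Q = ΔH = -192.32 kJ/s = -192.32 kW
Heat removed = 692350 kJ/h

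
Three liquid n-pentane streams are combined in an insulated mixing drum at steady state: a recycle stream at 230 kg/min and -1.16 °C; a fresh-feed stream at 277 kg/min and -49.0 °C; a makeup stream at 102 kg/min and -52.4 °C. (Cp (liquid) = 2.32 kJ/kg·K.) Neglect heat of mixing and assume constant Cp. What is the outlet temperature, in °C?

T_out = -31.5 °C

No heat crosses the boundary, so H_out = H_in.
T_out = Σ ṁᵢCp,ᵢTᵢ / Σ ṁᵢCp,ᵢ
      = -44508 / 1412.9 = -31.502 °C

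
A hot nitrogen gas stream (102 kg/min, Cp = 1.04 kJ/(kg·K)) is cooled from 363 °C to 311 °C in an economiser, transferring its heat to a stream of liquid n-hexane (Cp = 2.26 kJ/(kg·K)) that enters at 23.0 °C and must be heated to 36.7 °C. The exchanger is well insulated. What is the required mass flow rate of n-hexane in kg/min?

ṁ_c = 178 kg/min

Heat released by hot stream: Q = 102 × 1.04 × (363 − 311) = 5516.2 kJ/min
Energy balance on cold side (adiabatic exchanger): Q = ṁ_c·Cp_c·(T_c,out − T_c,in)
ṁ_c = 5516.2 / [2.26 × (36.7 − 23.0)] = 178.16 kg/min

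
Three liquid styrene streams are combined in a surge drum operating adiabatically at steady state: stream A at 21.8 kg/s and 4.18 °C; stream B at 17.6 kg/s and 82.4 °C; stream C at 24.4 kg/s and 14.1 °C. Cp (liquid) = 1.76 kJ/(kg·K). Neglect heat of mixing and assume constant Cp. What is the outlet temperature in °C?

T_out = 29.6 °C

No heat crosses the boundary, so H_out = H_in.
T_out = Σ ṁᵢCp,ᵢTᵢ / Σ ṁᵢCp,ᵢ
      = 3318.3 / 112.29 = 29.552 °C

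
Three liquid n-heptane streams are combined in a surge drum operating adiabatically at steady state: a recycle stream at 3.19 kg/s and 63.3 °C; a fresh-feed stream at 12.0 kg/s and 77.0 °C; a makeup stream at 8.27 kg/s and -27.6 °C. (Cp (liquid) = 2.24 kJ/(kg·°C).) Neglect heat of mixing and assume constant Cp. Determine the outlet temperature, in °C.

T_out = 38.3 °C

Adiabatic, steady state ⇒ Σ ṁᵢCp,ᵢ(T_out − Tᵢ) = 0
T_out = Σ ṁᵢCp,ᵢTᵢ / Σ ṁᵢCp,ᵢ
      = 2010.8 / 52.55 = 38.264 °C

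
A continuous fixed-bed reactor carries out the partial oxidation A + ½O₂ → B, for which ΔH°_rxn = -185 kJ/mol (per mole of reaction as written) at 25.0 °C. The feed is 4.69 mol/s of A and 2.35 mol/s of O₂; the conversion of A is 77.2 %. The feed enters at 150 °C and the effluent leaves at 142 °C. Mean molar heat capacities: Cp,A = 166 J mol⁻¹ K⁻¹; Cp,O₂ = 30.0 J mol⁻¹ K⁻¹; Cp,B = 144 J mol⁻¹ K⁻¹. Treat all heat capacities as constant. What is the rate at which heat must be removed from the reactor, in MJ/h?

Extent of reaction ξ = 0.772 × 4.69 = 3.6207 mol/s
Reaction term: ξ·ΔH°_rxn = 3.6207 × -185 = -669.83 kJ/s
Sensible, feed 150→25 °C: -106.13 kJ/s
Outlet flows (mol/s): A 1.0693, O₂ 0.53966, B 3.6207
Sensible, products 25→142 °C: 83.664 kJ/s
Q = ΔH = -692.29 kJ/s = -692.29 kW
Heat removed = 2492.3 MJ/h

Q_out = 2490 MJ/h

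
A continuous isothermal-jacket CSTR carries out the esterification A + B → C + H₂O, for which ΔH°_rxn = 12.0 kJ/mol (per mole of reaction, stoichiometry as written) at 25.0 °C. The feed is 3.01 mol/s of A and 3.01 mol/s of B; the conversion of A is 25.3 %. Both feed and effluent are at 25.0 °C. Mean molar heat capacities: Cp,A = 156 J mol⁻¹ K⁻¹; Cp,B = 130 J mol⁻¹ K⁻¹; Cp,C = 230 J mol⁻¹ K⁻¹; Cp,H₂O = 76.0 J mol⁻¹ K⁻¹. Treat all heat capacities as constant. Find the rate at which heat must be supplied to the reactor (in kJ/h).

Q_in = 32900 kJ/h

Extent of reaction ξ = 0.253 × 3.01 = 0.76153 mol/s
Reaction term: ξ·ΔH°_rxn = 0.76153 × 12.0 = 9.1384 kJ/s
Q = ΔH = 9.1384 kJ/s = 9.1384 kW
Heat supplied = 32898 kJ/h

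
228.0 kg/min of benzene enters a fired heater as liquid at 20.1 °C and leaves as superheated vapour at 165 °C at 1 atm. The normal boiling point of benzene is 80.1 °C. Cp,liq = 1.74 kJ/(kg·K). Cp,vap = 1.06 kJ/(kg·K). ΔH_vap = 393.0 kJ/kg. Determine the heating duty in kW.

Q = 2230 kW

liquid 20.1→80.1 °C: 104.4 kJ/kg
vaporisation at 80.1 °C: 393 kJ/kg
vapour 80.1→165 °C: 89.994 kJ/kg
Δh = 104.4 + 393 + 89.994 = 587.39 kJ/kg
Q = ṁ·Δh = 228.0 kg/min × 587.39 kJ/kg = 133930 kJ/min
|Q| = 2232.1 kW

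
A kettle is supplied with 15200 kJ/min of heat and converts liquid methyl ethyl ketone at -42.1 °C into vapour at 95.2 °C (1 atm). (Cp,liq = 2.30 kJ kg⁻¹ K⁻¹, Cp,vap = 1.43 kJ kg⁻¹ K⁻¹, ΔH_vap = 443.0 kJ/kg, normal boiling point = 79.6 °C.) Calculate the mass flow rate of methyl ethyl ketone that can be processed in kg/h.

ṁ = 1220 kg/h

Δh = 2.30×(79.6−-42.1) + 443.0 + 1.43×(95.2−79.6) = 745.22 kJ/kg
Q = 15200 kJ/min = 253.33 kJ/s = 912000 kJ/h
ṁ = Q/Δh = 912000 / 745.22 = 1223.8 kg/h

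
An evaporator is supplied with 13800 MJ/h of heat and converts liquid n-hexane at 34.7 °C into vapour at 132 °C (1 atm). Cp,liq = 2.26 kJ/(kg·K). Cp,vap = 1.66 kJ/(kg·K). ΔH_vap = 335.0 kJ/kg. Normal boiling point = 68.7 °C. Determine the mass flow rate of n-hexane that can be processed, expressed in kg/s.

Δh = 2.26×(68.7−34.7) + 335.0 + 1.66×(132−68.7) = 516.92 kJ/kg
Q = 13800 MJ/h = 3833.3 kJ/s = 3833.3 kJ/s
ṁ = Q/Δh = 3833.3 / 516.92 = 7.4157 kg/s

ṁ = 7.42 kg/s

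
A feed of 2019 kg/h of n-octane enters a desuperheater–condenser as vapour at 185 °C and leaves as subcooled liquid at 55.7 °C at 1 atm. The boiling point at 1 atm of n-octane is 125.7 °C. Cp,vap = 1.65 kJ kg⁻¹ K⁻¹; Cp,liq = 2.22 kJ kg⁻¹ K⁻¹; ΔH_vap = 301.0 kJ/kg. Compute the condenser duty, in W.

vapour 185→125.7 °C: -97.845 kJ/kg
condensation at 125.7 °C: -301 kJ/kg
liquid 125.7→55.7 °C: -155.4 kJ/kg
Δh = -97.845 + -301 + -155.4 = -554.25 kJ/kg
Q = ṁ·Δh = 2019 kg/h × -554.25 kJ/kg = -1.119e+06 kJ/h
|Q| = 310.84 kW = 310840 W

Q_c = 311000 W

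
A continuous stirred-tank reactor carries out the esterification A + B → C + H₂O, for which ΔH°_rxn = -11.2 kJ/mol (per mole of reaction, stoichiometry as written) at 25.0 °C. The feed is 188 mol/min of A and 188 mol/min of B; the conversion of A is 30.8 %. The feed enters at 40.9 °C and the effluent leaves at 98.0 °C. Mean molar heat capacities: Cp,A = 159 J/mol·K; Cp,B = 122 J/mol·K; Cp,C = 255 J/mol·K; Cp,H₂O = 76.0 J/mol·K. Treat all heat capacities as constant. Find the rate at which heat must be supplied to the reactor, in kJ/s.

Extent of reaction ξ = 0.308 × 188 = 57.904 mol/min
Reaction term: ξ·ΔH°_rxn = 57.904 × -11.2 = -648.52 kJ/min
Sensible, feed 40.9→25 °C: -839.97 kJ/min
Outlet flows (mol/min): A 130.1, B 130.1, C 57.904, H₂O 57.904
Sensible, products 25→98.0 °C: 4067.8 kJ/min
Q = ΔH = 2579.3 kJ/min = 42.988 kW
Heat supplied = 42.988 kJ/s

Q_in = 43.0 kJ/s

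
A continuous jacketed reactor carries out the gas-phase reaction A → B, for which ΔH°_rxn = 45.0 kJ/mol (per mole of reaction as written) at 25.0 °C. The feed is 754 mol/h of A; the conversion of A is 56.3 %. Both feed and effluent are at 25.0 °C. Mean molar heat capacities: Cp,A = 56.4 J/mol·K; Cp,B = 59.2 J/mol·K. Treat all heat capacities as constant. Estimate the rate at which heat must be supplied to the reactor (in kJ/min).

Extent of reaction ξ = 0.563 × 754 = 424.5 mol/h
Reaction term: ξ·ΔH°_rxn = 424.5 × 45.0 = 19103 kJ/h
Q = ΔH = 19103 kJ/h = 5.3063 kW
Heat supplied = 318.38 kJ/min

Q_in = 318 kJ/min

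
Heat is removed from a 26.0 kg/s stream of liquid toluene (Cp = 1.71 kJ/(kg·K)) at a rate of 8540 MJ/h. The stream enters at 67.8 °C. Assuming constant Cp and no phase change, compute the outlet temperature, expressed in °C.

T_out = 14.4 °C

Q = 8540 MJ/h = 2372.2 kJ/s
ΔT = Q/(ṁ·Cp) = 2372.2/(26.0×1.71) = 53.356 K
T_out = 67.8 − 53.356 = 14.444 °C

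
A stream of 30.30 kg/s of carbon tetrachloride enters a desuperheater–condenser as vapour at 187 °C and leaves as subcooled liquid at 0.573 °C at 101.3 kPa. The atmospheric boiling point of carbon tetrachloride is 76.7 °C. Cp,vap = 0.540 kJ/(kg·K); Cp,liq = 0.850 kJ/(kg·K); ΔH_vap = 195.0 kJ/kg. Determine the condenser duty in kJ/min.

Q_c = 580000 kJ/min

vapour 187→76.7 °C: -59.562 kJ/kg
condensation at 76.7 °C: -195 kJ/kg
liquid 76.7→0.573 °C: -64.708 kJ/kg
Δh = -59.562 + -195 + -64.708 = -319.27 kJ/kg
Q = ṁ·Δh = 30.30 kg/s × -319.27 kJ/kg = -9673.9 kJ/s
|Q| = 9673.9 kW = 580430 kJ/min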